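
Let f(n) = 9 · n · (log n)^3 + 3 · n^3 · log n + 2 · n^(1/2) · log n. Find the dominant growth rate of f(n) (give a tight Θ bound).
f(n) ∈ Θ(n^3 · log n)

Compare the terms by growth order. For large n, n^a · (log n)^b dominates n^a' · (log n)^b' iff a > a', or (a = a' and b > b'). Ranking the 3 terms shows the dominant one is 3 · n^3 · log n. Hence f(n) ∈ Θ(n^3 · log n).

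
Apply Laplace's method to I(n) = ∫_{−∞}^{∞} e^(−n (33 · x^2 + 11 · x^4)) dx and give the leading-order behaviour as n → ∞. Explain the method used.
I(n) ~ sqrt(π/(33n))

φ(x) = 33 · x^2 + 11 · x^4 has its unique global minimum at x* = 0 (since φ'(x) = 66x + 44x^3 = 0 only at x = 0 for real x with both coefficients positive, and φ → ∞ as |x| → ∞). At x* = 0, φ(0) = 0 and φ''(0) = 66. Laplace's method then gives
  I(n) ~ sqrt(2π / (n · φ''(0))) · e^(−n φ(0)) = sqrt(2π / (66n)) = sqrt(π/(33n)).
The 11 · x^4 term contributes only at subleading order (an O(1/n) relative correction).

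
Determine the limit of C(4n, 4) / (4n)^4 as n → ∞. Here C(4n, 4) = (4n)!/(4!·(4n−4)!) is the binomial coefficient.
lim = 1/4! = 1/24

With N = 4n → ∞: C(N, 4) / N^4 = [N(N−1)…(N−3)] / (4! · N^4) = (1/4!) · 1 · (1 − 1/(4n)) · (1 − 2/(4n)) · (1 − 3/(4n)). Each factor → 1 as N → ∞, so the limit is 1/4! = 1/24.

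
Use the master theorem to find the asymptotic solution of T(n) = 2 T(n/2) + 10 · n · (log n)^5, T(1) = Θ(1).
T(n) = Θ(n · (log n)^6)

Here log_2 2 = 1 and f(n) = 10 · n · (log n)^5 = Θ(n^(log_2 2) · (log n)^5). This is the extended Case 2 of the master theorem (f matches the critical exponent up to log factors), giving T(n) = Θ(n^(log_2 2) · (log n)^(5+1)) = Θ(n · (log n)^6).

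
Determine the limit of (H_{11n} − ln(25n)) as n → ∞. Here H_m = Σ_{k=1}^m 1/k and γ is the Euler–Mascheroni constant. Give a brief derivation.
lim = ln(11/25) + γ

By Euler-Maclaurin, H_m = ln m + γ + O(1/m). So
  H_{11n} − ln(25n) = ln(11n) + γ − ln(25n) + O(1/n)
                       = ln(11/25) + γ + O(1/n).
Hence the limit is ln(11/25) + γ.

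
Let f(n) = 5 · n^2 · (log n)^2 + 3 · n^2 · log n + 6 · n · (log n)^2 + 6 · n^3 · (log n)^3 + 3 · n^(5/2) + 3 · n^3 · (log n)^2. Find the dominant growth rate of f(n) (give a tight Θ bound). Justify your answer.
f(n) ∈ Θ(n^3 · (log n)^3)

Compare the terms by growth order. For large n, n^a · (log n)^b dominates n^a' · (log n)^b' iff a > a', or (a = a' and b > b'). Ranking the 6 terms shows the dominant one is 6 · n^3 · (log n)^3. Hence f(n) ∈ Θ(n^3 · (log n)^3).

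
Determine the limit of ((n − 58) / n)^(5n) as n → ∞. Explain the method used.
lim = e^(−290)

Rewrite as (1 − 58/n)^(5n). By the standard limit (1 + x/n)^n → e^x, we have (1 − 58/n)^n → e^(−58), and raising to the 5th power gives e^(−290).
More precisely, ln[(1 − 58/n)^(5n)] = 5n · ln(1 − 58/n) = 5n · (-58/n + O(1/n^2)) = -290 + O(1/n) → -290.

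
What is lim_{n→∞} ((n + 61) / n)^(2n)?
lim = e^122

Rewrite as (1 + 61/n)^(2n). By the standard limit (1 + x/n)^n → e^x, we have (1 + 61/n)^n → e^61, and raising to the 2nd power gives e^122.
More precisely, ln[(1 + 61/n)^(2n)] = 2n · ln(1 + 61/n) = 2n · (61/n + O(1/n^2)) = 122 + O(1/n) → 122.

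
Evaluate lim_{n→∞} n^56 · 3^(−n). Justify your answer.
lim = 0

Exponentials with base > 1 dominate every fixed polynomial: for any fixed c, n^c / 3^n → 0 as n → ∞ (e.g. by the ratio test, or by writing 3^n = e^(n ln 3) and noting e^(n ln 3) / n^c → ∞). Hence n^56 · 3^(−n) = n^56 / 3^n → 0.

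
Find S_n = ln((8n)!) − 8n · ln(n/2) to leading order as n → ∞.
S_n ~ 8n · (ln 16 − 1) + O(ln n)

Stirling: ln((8n)!) = 8n ln(8n) − 8n + O(ln n).
  S_n = 8n ln(8n) − 8n − 8n ln(n/2) + O(ln n)
      = 8n ln(8n) − 8n ln n + 8n ln 2 − 8n + O(ln n)
      = 8n ln 8 + 8n ln 2 − 8n + O(ln n)
      = 8n (ln 16 − 1) + O(ln n).
Numerically ln(16) − 1 ≈ 1.7726.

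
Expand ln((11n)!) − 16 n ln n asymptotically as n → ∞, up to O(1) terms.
ln((11n)!) − 16 n ln n = −5 n ln n + 11(ln 11 − 1) n + (1/2) ln(2π·11n) + O(1/n)

Stirling: ln((11n)!) = 11n ln(11n) − 11n + (1/2) ln(2π·11n) + O(1/n).
Expand 11n ln(11n) = 11n (ln n + ln 11) = 11n ln n + 11n ln 11.
Subtract 16n ln n: leading term is (11 − 16) n ln n = −5 n ln n. The next term is 11n ln 11 − 11n = 11(ln 11 − 1) n. Then the (1/2) ln(2π·11n) correction.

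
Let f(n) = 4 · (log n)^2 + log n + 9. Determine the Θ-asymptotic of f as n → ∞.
f(n) ∈ Θ((log n)^2)

Compare the terms by growth order. For large n, n^a · (log n)^b dominates n^a' · (log n)^b' iff a > a', or (a = a' and b > b'). Ranking the 3 terms shows the dominant one is 4 · (log n)^2. Hence f(n) ∈ Θ((log n)^2).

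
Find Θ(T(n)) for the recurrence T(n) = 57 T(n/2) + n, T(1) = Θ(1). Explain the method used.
T(n) = Θ(n^(log_2 57))

Master theorem: compare f(n) = n to n^(log_2 57) where log_2 57 ≈ 5.833. Since 1 < log_2 57, we have f(n) = O(n^(log_2 57 − ε)) for some ε > 0 — Case 1. Hence T(n) = Θ(n^(log_2 57)).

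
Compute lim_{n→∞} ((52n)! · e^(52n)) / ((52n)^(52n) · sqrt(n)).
lim = sqrt(2π·52)

Stirling: (52n)! ~ sqrt(2π·52n) · (52n/e)^(52n). Hence
  (52n)! · e^(52n) / (52n)^(52n) ~ sqrt(2π·52n).
Dividing by sqrt(n): sqrt(2π·52n) / sqrt(n) = sqrt(2π·52) · n^((1−1)/2), so the limit is sqrt(2π·52).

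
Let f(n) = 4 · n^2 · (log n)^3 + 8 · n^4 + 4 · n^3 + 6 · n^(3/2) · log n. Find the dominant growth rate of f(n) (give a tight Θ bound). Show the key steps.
f(n) ∈ Θ(n^4)

Compare the terms by growth order. For large n, n^a · (log n)^b dominates n^a' · (log n)^b' iff a > a', or (a = a' and b > b'). Ranking the 4 terms shows the dominant one is 8 · n^4. Hence f(n) ∈ Θ(n^4).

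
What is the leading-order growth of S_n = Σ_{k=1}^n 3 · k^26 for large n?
S_n ~ n^27 / 9

By integral comparison (Euler-Maclaurin), Σ_{k=1}^n 3 · k^26 = 3 · ∫_0^n x^26 dx + O(n^26) = 3 · n^27/27 = n^27 / 9 + O(n^26). (Equivalently, Faulhaber's formula gives the same leading term.)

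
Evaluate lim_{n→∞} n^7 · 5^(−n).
lim = 0

Exponentials with base > 1 dominate every fixed polynomial: for any fixed c, n^c / 5^n → 0 as n → ∞ (e.g. by the ratio test, or by writing 5^n = e^(n ln 5) and noting e^(n ln 5) / n^c → ∞). Hence n^7 · 5^(−n) = n^7 / 5^n → 0.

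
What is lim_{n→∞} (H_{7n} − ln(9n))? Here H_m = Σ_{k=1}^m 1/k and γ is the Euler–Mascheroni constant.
lim = ln(7/9) + γ

By Euler-Maclaurin, H_m = ln m + γ + O(1/m). So
  H_{7n} − ln(9n) = ln(7n) + γ − ln(9n) + O(1/n)
                       = ln(7/9) + γ + O(1/n).
Hence the limit is ln(7/9) + γ.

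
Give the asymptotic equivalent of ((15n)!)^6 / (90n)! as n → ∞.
((15n)!)^6/(90n)! ~ ((2π·15n)^(5/2) / sqrt(6)) · 6^(−6·15n)  →  0

Write N = 15n. Stirling: N! ~ sqrt(2π N)(N/e)^N and (6N)! ~ sqrt(2π·6N)·(6N/e)^(6N).
  (N!)^6/(6N)! ~ (2π N)^(6/2) (N/e)^(6N) / [sqrt(2π·6N) (6N/e)^(6N)]
     = (2π N)^(6/2) / sqrt(2π·6N) · (N/(6N))^(6N)
     = (2π N)^((6−1)/2) / sqrt(6) · 6^(−6N).
Since 6^6 > 1, the factor 6^(−6N) decays exponentially, so the ratio → 0. Substituting N = 15n gives the stated form.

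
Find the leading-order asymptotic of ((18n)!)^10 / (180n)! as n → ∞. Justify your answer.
((18n)!)^10/(180n)! ~ ((2π·18n)^(9/2) / sqrt(10)) · 10^(−10·18n)  →  0

Write N = 18n. Stirling: N! ~ sqrt(2π N)(N/e)^N and (10N)! ~ sqrt(2π·10N)·(10N/e)^(10N).
  (N!)^10/(10N)! ~ (2π N)^(10/2) (N/e)^(10N) / [sqrt(2π·10N) (10N/e)^(10N)]
     = (2π N)^(10/2) / sqrt(2π·10N) · (N/(10N))^(10N)
     = (2π N)^((10−1)/2) / sqrt(10) · 10^(−10N).
Since 10^10 > 1, the factor 10^(−10N) decays exponentially, so the ratio → 0. Substituting N = 18n gives the stated form.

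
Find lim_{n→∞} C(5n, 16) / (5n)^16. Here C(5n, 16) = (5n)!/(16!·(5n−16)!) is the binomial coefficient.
lim = 1/16! = 1/20922789888000

With N = 5n → ∞: C(N, 16) / N^16 = [N(N−1)…(N−15)] / (16! · N^16) = (1/16!) · 1 · (1 − 1/(5n)) · … · (1 − 15/(5n)). Each factor → 1 as N → ∞, so the limit is 1/16! = 1/20922789888000.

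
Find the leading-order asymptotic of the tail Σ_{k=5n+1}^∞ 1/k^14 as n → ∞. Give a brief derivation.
Σ_{k>5n} 1/k^14 ~ 1/(13 · (5n)^13)

Compare to the integral: ∫_{5n}^∞ x^(−14) dx = [−x^(−13)/13]_{5n}^∞ = 1/((14−1)·(5n)^13). Euler-Maclaurin then gives
  Σ_{k>5n} 1/k^14 = ∫_{5n}^∞ dx/x^14 − 1/(2·(5n)^14) + O(1/(5n)^15).
(Equivalently this is ζ(14) − Σ_{k≤5n} 1/k^14.)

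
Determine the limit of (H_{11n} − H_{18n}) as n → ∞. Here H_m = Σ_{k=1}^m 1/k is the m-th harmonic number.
lim = ln(11/18)

Euler-Maclaurin gives H_m = ln m + γ + 1/(2m) + O(1/m^2). The γ and O(1/m) terms cancel in the difference:
  H_{11n} − H_{18n} = ln(11n) − ln(18n) + O(1/n) = ln(11/18) + O(1/n).
Hence the limit is ln(11/18).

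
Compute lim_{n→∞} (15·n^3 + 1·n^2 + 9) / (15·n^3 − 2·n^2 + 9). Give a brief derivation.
lim = 15/15 = 1

For large n the leading n^3 terms dominate both numerator and denominator. Dividing top and bottom by n^3, every other term tends to 0, leaving 15/15 = 1.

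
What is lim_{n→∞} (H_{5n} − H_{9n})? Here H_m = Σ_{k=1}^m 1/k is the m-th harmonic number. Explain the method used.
lim = ln(5/9)

Euler-Maclaurin gives H_m = ln m + γ + 1/(2m) + O(1/m^2). The γ and O(1/m) terms cancel in the difference:
  H_{5n} − H_{9n} = ln(5n) − ln(9n) + O(1/n) = ln(5/9) + O(1/n).
Hence the limit is ln(5/9).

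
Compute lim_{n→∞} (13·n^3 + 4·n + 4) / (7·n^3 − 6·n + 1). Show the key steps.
lim = 13/7

For large n the leading n^3 terms dominate both numerator and denominator. Dividing top and bottom by n^3, every other term tends to 0, leaving 13/7.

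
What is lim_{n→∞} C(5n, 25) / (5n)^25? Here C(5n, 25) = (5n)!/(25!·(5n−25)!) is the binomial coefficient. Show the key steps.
lim = 1/25! = 1/15511210043330985984000000

With N = 5n → ∞: C(N, 25) / N^25 = [N(N−1)…(N−24)] / (25! · N^25) = (1/25!) · 1 · (1 − 1/(5n)) · … · (1 − 24/(5n)). Each factor → 1 as N → ∞, so the limit is 1/25! = 1/15511210043330985984000000.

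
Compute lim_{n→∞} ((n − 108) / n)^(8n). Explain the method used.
lim = e^(−864)

Rewrite as (1 − 108/n)^(8n). By the standard limit (1 + x/n)^n → e^x, we have (1 − 108/n)^n → e^(−108), and raising to the 8th power gives e^(−864).
More precisely, ln[(1 − 108/n)^(8n)] = 8n · ln(1 − 108/n) = 8n · (-108/n + O(1/n^2)) = -864 + O(1/n) → -864.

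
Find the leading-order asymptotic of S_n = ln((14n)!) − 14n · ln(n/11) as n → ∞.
S_n ~ 14n · (ln 154 − 1) + O(ln n)

Stirling: ln((14n)!) = 14n ln(14n) − 14n + O(ln n).
  S_n = 14n ln(14n) − 14n − 14n ln(n/11) + O(ln n)
      = 14n ln(14n) − 14n ln n + 14n ln 11 − 14n + O(ln n)
      = 14n ln 14 + 14n ln 11 − 14n + O(ln n)
      = 14n (ln 154 − 1) + O(ln n).
Numerically ln(154) − 1 ≈ 4.0370.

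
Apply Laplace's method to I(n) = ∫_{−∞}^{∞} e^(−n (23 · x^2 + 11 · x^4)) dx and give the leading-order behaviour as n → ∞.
I(n) ~ sqrt(π/(23n))

φ(x) = 23 · x^2 + 11 · x^4 has its unique global minimum at x* = 0 (since φ'(x) = 46x + 44x^3 = 0 only at x = 0 for real x with both coefficients positive, and φ → ∞ as |x| → ∞). At x* = 0, φ(0) = 0 and φ''(0) = 46. Laplace's method then gives
  I(n) ~ sqrt(2π / (n · φ''(0))) · e^(−n φ(0)) = sqrt(2π / (46n)) = sqrt(π/(23n)).
The 11 · x^4 term contributes only at subleading order (an O(1/n) relative correction).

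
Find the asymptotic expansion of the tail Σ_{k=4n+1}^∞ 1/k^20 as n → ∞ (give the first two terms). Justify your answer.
Σ_{k>4n} 1/k^20 = 1/(19 · (4n)^19) − 1/(2 · (4n)^20) + O(1/(4n)^21)

Compare to the integral: ∫_{4n}^∞ x^(−20) dx = [−x^(−19)/19]_{4n}^∞ = 1/((20−1)·(4n)^19). The Euler-Maclaurin correction adds −f(4n)/2 = −1/(2·(4n)^20). Euler-Maclaurin then gives
  Σ_{k>4n} 1/k^20 = ∫_{4n}^∞ dx/x^20 − 1/(2·(4n)^20) + O(1/(4n)^21).
(Equivalently this is ζ(20) − Σ_{k≤4n} 1/k^20.)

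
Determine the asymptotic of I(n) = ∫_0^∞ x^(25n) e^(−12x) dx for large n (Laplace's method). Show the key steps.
I(n) ~ (sqrt(2π·25n) / 12) · (25n/(12e))^(25n)

Write the integrand as exp(25n ln x − 12x) and set f(x) = 25n ln x − 12x. Then f'(x) = 25n/x − 12 = 0 at x* = 25n/12, and f''(x*) = −25n/x*^2 = −12^2/(25n). Laplace's method (interior maximum) gives
  I(n) ~ e^(f(x*)) · sqrt(2π / |f''(x*)|)
        = exp(25n ln(25n/12) − 25n) · sqrt(2π · 25n / 12^2)
        = (25n/12)^(25n) e^(−25n) · sqrt(2π·25n) / 12
        = (sqrt(2π·25n) / 12) · (25n/(12e))^(25n).
This matches Γ(25n+1)/12^(25n+1) with Stirling applied to Γ.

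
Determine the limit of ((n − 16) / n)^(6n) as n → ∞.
lim = e^(−96)

Rewrite as (1 − 16/n)^(6n). By the standard limit (1 + x/n)^n → e^x, we have (1 − 16/n)^n → e^(−16), and raising to the 6th power gives e^(−96).
More precisely, ln[(1 − 16/n)^(6n)] = 6n · ln(1 − 16/n) = 6n · (-16/n + O(1/n^2)) = -96 + O(1/n) → -96.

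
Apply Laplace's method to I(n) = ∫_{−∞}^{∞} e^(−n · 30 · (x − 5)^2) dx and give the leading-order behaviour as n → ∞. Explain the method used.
I(n) = sqrt(π/(30n))

Here φ(x) = 30 · (x − 5)^2 has its unique minimum at x* = 5 with φ(x*) = 0 and φ''(x*) = 60. Laplace's method gives
  I(n) ~ e^(−n φ(x*)) · sqrt(2π / (n · φ''(x*))) = sqrt(2π / (60n)) = sqrt(π/(30n)).
This is exact: substituting u = (x − 5)·sqrt(30n) gives I(n) = (1/sqrt(30n)) ∫_{−∞}^{∞} e^(−u^2) du = sqrt(π/(30n)).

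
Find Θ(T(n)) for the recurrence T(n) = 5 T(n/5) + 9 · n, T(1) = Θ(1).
T(n) = Θ(n log n)

log_5 5 = 1, and f(n) = 9 · n = Θ(n^(log_5 5)). This is Case 2 of the master theorem: T(n) = Θ(f(n) · log n) = Θ(n log n).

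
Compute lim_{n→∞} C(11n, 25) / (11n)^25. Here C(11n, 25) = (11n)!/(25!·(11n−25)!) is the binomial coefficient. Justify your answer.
lim = 1/25! = 1/15511210043330985984000000

With N = 11n → ∞: C(N, 25) / N^25 = [N(N−1)…(N−24)] / (25! · N^25) = (1/25!) · 1 · (1 − 1/(11n)) · … · (1 − 24/(11n)). Each factor → 1 as N → ∞, so the limit is 1/25! = 1/15511210043330985984000000.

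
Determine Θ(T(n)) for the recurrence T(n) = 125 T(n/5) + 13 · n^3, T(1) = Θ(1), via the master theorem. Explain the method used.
T(n) = Θ(n^3 log n)

log_5 125 = 3, and f(n) = 13 · n^3 = Θ(n^(log_5 125)). This is Case 2 of the master theorem: T(n) = Θ(f(n) · log n) = Θ(n^3 log n).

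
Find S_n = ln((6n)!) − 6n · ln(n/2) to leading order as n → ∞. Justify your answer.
S_n ~ 6n · (ln 12 − 1) + O(ln n)

Stirling: ln((6n)!) = 6n ln(6n) − 6n + O(ln n).
  S_n = 6n ln(6n) − 6n − 6n ln(n/2) + O(ln n)
      = 6n ln(6n) − 6n ln n + 6n ln 2 − 6n + O(ln n)
      = 6n ln 6 + 6n ln 2 − 6n + O(ln n)
      = 6n (ln 12 − 1) + O(ln n).
Numerically ln(12) − 1 ≈ 1.4849.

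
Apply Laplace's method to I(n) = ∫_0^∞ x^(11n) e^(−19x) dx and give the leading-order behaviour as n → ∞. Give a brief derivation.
I(n) ~ (sqrt(2π·11n) / 19) · (11n/(19e))^(11n)

Write the integrand as exp(11n ln x − 19x) and set f(x) = 11n ln x − 19x. Then f'(x) = 11n/x − 19 = 0 at x* = 11n/19, and f''(x*) = −11n/x*^2 = −19^2/(11n). Laplace's method (interior maximum) gives
  I(n) ~ e^(f(x*)) · sqrt(2π / |f''(x*)|)
        = exp(11n ln(11n/19) − 11n) · sqrt(2π · 11n / 19^2)
        = (11n/19)^(11n) e^(−11n) · sqrt(2π·11n) / 19
        = (sqrt(2π·11n) / 19) · (11n/(19e))^(11n).
This matches Γ(11n+1)/19^(11n+1) with Stirling applied to Γ.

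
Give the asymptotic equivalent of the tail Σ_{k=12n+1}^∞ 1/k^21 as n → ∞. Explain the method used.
Σ_{k>12n} 1/k^21 ~ 1/(20 · (12n)^20)

Compare to the integral: ∫_{12n}^∞ x^(−21) dx = [−x^(−20)/20]_{12n}^∞ = 1/((21−1)·(12n)^20). Euler-Maclaurin then gives
  Σ_{k>12n} 1/k^21 = ∫_{12n}^∞ dx/x^21 − 1/(2·(12n)^21) + O(1/(12n)^22).
(Equivalently this is ζ(21) − Σ_{k≤12n} 1/k^21.)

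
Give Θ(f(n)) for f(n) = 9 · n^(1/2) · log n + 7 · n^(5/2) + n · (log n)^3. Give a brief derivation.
f(n) ∈ Θ(n^(5/2))

Compare the terms by growth order. For large n, n^a · (log n)^b dominates n^a' · (log n)^b' iff a > a', or (a = a' and b > b'). Ranking the 3 terms shows the dominant one is 7 · n^(5/2). Hence f(n) ∈ Θ(n^(5/2)).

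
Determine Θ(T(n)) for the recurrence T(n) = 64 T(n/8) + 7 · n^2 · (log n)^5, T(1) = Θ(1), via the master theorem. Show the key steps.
T(n) = Θ(n^2 · (log n)^6)

Here log_8 64 = 2 and f(n) = 7 · n^2 · (log n)^5 = Θ(n^(log_8 64) · (log n)^5). This is the extended Case 2 of the master theorem (f matches the critical exponent up to log factors), giving T(n) = Θ(n^(log_8 64) · (log n)^(5+1)) = Θ(n^2 · (log n)^6).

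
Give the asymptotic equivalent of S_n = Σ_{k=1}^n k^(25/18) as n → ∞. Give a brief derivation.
S_n ~ (18/43) · n^(43/18)

Integral comparison: Σ_{k=1}^n k^(25/18) = ∫_0^n x^(25/18) dx + O(n^(25/18)). The integral is n^(1 + 25/18) / (1 + 25/18) = n^((25+18)/18) / ((25+18)/18) = (18/43) · n^(43/18).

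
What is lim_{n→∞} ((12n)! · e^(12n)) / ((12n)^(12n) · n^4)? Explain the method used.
lim = 0

Stirling: (12n)! ~ sqrt(2π·12n) · (12n/e)^(12n). Hence
  (12n)! · e^(12n) / (12n)^(12n) ~ sqrt(2π·12n).
Dividing by n^4: sqrt(2π·12n) / n^4 = sqrt(2π·12) · n^((1−8)/2), so the expression behaves like sqrt(2π·12) · n^((1−8)/2) → 0.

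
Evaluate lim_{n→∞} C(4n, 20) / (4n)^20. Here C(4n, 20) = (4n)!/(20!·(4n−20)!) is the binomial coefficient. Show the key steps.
lim = 1/20! = 1/2432902008176640000

With N = 4n → ∞: C(N, 20) / N^20 = [N(N−1)…(N−19)] / (20! · N^20) = (1/20!) · 1 · (1 − 1/(4n)) · … · (1 − 19/(4n)). Each factor → 1 as N → ∞, so the limit is 1/20! = 1/2432902008176640000.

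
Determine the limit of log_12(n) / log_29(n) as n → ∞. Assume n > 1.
lim = ln(29) / ln(12) = log_12(29)

Change of base: log_12(n) = ln n / ln 12 and log_29(n) = ln n / ln 29. The ratio is (ln n / ln 12) · (ln 29 / ln n) = ln 29 / ln 12, a constant independent of n. So the limit is ln 29 / ln 12 = log_12(29).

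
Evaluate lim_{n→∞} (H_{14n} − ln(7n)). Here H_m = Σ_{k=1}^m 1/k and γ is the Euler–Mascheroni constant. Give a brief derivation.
lim = ln 2 + γ

By Euler-Maclaurin, H_m = ln m + γ + O(1/m). So
  H_{14n} − ln(7n) = ln(14n) + γ − ln(7n) + O(1/n)
                       = ln(14/7) + γ + O(1/n).
Hence the limit is ln(14/7) + γ (= ln 2).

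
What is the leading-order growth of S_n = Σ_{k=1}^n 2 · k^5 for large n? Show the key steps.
S_n ~ n^6 / 3

By integral comparison (Euler-Maclaurin), Σ_{k=1}^n 2 · k^5 = 2 · ∫_0^n x^5 dx + O(n^5) = 2 · n^6/6 = n^6 / 3 + O(n^5). (Equivalently, Faulhaber's formula gives the same leading term.)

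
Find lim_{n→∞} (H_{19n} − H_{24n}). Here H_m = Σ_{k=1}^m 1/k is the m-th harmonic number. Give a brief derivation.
lim = ln(19/24)

Euler-Maclaurin gives H_m = ln m + γ + 1/(2m) + O(1/m^2). The γ and O(1/m) terms cancel in the difference:
  H_{19n} − H_{24n} = ln(19n) − ln(24n) + O(1/n) = ln(19/24) + O(1/n).
Hence the limit is ln(19/24).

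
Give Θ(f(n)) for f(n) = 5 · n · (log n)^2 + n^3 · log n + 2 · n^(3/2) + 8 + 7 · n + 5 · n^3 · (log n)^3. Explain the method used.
f(n) ∈ Θ(n^3 · (log n)^3)

Compare the terms by growth order. For large n, n^a · (log n)^b dominates n^a' · (log n)^b' iff a > a', or (a = a' and b > b'). Ranking the 6 terms shows the dominant one is 5 · n^3 · (log n)^3. Hence f(n) ∈ Θ(n^3 · (log n)^3).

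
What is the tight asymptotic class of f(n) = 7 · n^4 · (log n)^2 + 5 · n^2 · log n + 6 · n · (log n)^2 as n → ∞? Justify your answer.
f(n) ∈ Θ(n^4 · (log n)^2)

Compare the terms by growth order. For large n, n^a · (log n)^b dominates n^a' · (log n)^b' iff a > a', or (a = a' and b > b'). Ranking the 3 terms shows the dominant one is 7 · n^4 · (log n)^2. Hence f(n) ∈ Θ(n^4 · (log n)^2).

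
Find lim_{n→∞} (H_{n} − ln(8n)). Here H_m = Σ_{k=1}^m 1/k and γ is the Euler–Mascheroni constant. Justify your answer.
lim = −ln 8 + γ

By Euler-Maclaurin, H_m = ln m + γ + O(1/m). So
  H_{n} − ln(8n) = ln(n) + γ − ln(8n) + O(1/n)
                       = ln(1/8) + γ + O(1/n).
Hence the limit is ln(1/8) + γ.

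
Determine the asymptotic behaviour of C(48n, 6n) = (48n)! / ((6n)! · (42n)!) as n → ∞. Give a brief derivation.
C(48n, 6n) ~ (16777216/823543)^(6n) · sqrt(4/(7π·6n))

Write N = 6n. Apply Stirling to each factorial:
  (8N)! ~ sqrt(2π·8N) · (8N/e)^(8N),
  N! ~ sqrt(2π N) · (N/e)^N,
  (7N)! ~ sqrt(2π·7N) · (7N/e)^(7N).
The exponential factors combine to (8N)^(8N) / (N^N · (7N)^(7N)) = 8^(8N)/7^(7N) = (8^8/7^7)^N = (16777216/823543)^N.
The square-root prefactors combine to sqrt(2π·8N) / (sqrt(2π N)·sqrt(2π·7N)) = sqrt(8 / (2π·7·N)) = sqrt(4/(7π·6n)).
Substituting N = 6n: C(48n, 6n) ~ (16777216/823543)^(6n) · sqrt(4/(7π·6n)).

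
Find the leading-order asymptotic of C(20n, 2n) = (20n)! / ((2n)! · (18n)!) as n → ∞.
C(20n, 2n) ~ (10000000000/387420489)^(2n) · sqrt(5/(9π·2n))

Write N = 2n. Apply Stirling to each factorial:
  (10N)! ~ sqrt(2π·10N) · (10N/e)^(10N),
  N! ~ sqrt(2π N) · (N/e)^N,
  (9N)! ~ sqrt(2π·9N) · (9N/e)^(9N).
The exponential factors combine to (10N)^(10N) / (N^N · (9N)^(9N)) = 10^(10N)/9^(9N) = (10^10/9^9)^N = (10000000000/387420489)^N.
The square-root prefactors combine to sqrt(2π·10N) / (sqrt(2π N)·sqrt(2π·9N)) = sqrt(10 / (2π·9·N)) = sqrt(5/(9π·2n)).
Substituting N = 2n: C(20n, 2n) ~ (10000000000/387420489)^(2n) · sqrt(5/(9π·2n)).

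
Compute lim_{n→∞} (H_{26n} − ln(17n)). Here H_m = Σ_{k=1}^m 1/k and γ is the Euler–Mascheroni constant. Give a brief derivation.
lim = ln(26/17) + γ

By Euler-Maclaurin, H_m = ln m + γ + O(1/m). So
  H_{26n} − ln(17n) = ln(26n) + γ − ln(17n) + O(1/n)
                       = ln(26/17) + γ + O(1/n).
Hence the limit is ln(26/17) + γ.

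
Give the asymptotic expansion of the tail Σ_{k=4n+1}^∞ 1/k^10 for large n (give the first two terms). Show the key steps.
Σ_{k>4n} 1/k^10 = 1/(9 · (4n)^9) − 1/(2 · (4n)^10) + O(1/(4n)^11)

Compare to the integral: ∫_{4n}^∞ x^(−10) dx = [−x^(−9)/9]_{4n}^∞ = 1/((10−1)·(4n)^9). The Euler-Maclaurin correction adds −f(4n)/2 = −1/(2·(4n)^10). Euler-Maclaurin then gives
  Σ_{k>4n} 1/k^10 = ∫_{4n}^∞ dx/x^10 − 1/(2·(4n)^10) + O(1/(4n)^11).
(Equivalently this is ζ(10) − Σ_{k≤4n} 1/k^10.)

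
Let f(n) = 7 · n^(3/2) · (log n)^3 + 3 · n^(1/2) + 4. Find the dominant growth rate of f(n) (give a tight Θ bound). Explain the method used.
f(n) ∈ Θ(n^(3/2) · (log n)^3)

Compare the terms by growth order. For large n, n^a · (log n)^b dominates n^a' · (log n)^b' iff a > a', or (a = a' and b > b'). Ranking the 3 terms shows the dominant one is 7 · n^(3/2) · (log n)^3. Hence f(n) ∈ Θ(n^(3/2) · (log n)^3).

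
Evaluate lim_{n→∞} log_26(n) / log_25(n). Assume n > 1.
lim = ln(25) / ln(26) = log_26(25)

Change of base: log_26(n) = ln n / ln 26 and log_25(n) = ln n / ln 25. The ratio is (ln n / ln 26) · (ln 25 / ln n) = ln 25 / ln 26, a constant independent of n. So the limit is ln 25 / ln 26 = log_26(25).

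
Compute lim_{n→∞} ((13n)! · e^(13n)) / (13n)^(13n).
lim = ∞

Stirling: (13n)! ~ sqrt(2π·13n) · (13n/e)^(13n). Hence
  (13n)! · e^(13n) / (13n)^(13n) ~ sqrt(2π·13n) = sqrt(2π·13) · sqrt(n) → ∞.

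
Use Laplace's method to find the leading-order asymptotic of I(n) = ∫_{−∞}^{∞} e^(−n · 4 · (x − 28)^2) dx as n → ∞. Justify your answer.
I(n) = sqrt(π/(4n))

Here φ(x) = 4 · (x − 28)^2 has its unique minimum at x* = 28 with φ(x*) = 0 and φ''(x*) = 8. Laplace's method gives
  I(n) ~ e^(−n φ(x*)) · sqrt(2π / (n · φ''(x*))) = sqrt(2π / (8n)) = sqrt(π/(4n)).
This is exact: substituting u = (x − 28)·sqrt(4n) gives I(n) = (1/sqrt(4n)) ∫_{−∞}^{∞} e^(−u^2) du = sqrt(π/(4n)).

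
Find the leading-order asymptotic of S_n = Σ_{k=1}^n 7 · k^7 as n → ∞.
S_n ~ 7 · n^8 / 8

By integral comparison (Euler-Maclaurin), Σ_{k=1}^n 7 · k^7 = 7 · ∫_0^n x^7 dx + O(n^7) = 7 · n^8/8 + O(n^7). (Equivalently, Faulhaber's formula gives the same leading term.)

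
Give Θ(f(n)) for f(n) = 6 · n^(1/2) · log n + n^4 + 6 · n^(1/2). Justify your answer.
f(n) ∈ Θ(n^4)

Compare the terms by growth order. For large n, n^a · (log n)^b dominates n^a' · (log n)^b' iff a > a', or (a = a' and b > b'). Ranking the 3 terms shows the dominant one is n^4. Hence f(n) ∈ Θ(n^4).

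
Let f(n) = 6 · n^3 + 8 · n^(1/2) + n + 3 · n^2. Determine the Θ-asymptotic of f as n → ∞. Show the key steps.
f(n) ∈ Θ(n^3)

Compare the terms by growth order. For large n, n^a · (log n)^b dominates n^a' · (log n)^b' iff a > a', or (a = a' and b > b'). Ranking the 4 terms shows the dominant one is 6 · n^3. Hence f(n) ∈ Θ(n^3).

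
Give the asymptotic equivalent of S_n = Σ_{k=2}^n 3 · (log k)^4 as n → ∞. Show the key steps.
S_n ~ 3 · n · (log n)^4

By integral comparison, S_n = ∫_1^n 3 · (log x)^4 dx + O((log n)^4). For the integral, the leading term of ∫_1^n (log x)^4 dx is n · (log n)^4 (by repeated integration by parts; each step lowers the log-exponent and produces a relatively O(1/log n) correction). Hence S_n ~ 3 · n · (log n)^4.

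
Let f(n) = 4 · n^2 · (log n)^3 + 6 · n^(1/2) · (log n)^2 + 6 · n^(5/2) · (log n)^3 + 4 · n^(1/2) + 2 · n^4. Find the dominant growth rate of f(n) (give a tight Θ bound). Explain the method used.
f(n) ∈ Θ(n^4)

Compare the terms by growth order. For large n, n^a · (log n)^b dominates n^a' · (log n)^b' iff a > a', or (a = a' and b > b'). Ranking the 5 terms shows the dominant one is 2 · n^4. Hence f(n) ∈ Θ(n^4).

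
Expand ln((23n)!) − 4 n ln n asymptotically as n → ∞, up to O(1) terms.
ln((23n)!) − 4 n ln n = 19 n ln n + 23(ln 23 − 1) n + (1/2) ln(2π·23n) + O(1/n)

Stirling: ln((23n)!) = 23n ln(23n) − 23n + (1/2) ln(2π·23n) + O(1/n).
Expand 23n ln(23n) = 23n (ln n + ln 23) = 23n ln n + 23n ln 23.
Subtract 4n ln n: leading term is (23 − 4) n ln n = 19 n ln n. The next term is 23n ln 23 − 23n = 23(ln 23 − 1) n. Then the (1/2) ln(2π·23n) correction.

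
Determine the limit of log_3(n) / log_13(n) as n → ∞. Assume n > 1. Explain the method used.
lim = ln(13) / ln(3) = log_3(13)

Change of base: log_3(n) = ln n / ln 3 and log_13(n) = ln n / ln 13. The ratio is (ln n / ln 3) · (ln 13 / ln n) = ln 13 / ln 3, a constant independent of n. So the limit is ln 13 / ln 3 = log_3(13).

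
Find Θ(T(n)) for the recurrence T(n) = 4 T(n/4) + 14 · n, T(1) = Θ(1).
T(n) = Θ(n log n)

log_4 4 = 1, and f(n) = 14 · n = Θ(n^(log_4 4)). This is Case 2 of the master theorem: T(n) = Θ(f(n) · log n) = Θ(n log n).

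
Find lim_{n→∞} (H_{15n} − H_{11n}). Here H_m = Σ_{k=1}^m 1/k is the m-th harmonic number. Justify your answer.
lim = ln(15/11)

Euler-Maclaurin gives H_m = ln m + γ + 1/(2m) + O(1/m^2). The γ and O(1/m) terms cancel in the difference:
  H_{15n} − H_{11n} = ln(15n) − ln(11n) + O(1/n) = ln(15/11) + O(1/n).
Hence the limit is ln(15/11).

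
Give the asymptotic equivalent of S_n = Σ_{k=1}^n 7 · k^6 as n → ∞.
S_n ~ n^7

By integral comparison (Euler-Maclaurin), Σ_{k=1}^n 7 · k^6 = 7 · ∫_0^n x^6 dx + O(n^6) = 7 · n^7/7 = n^7 + O(n^6). (Equivalently, Faulhaber's formula gives the same leading term.)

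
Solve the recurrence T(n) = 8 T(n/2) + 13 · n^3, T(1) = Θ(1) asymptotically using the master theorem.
T(n) = Θ(n^3 log n)

log_2 8 = 3, and f(n) = 13 · n^3 = Θ(n^(log_2 8)). This is Case 2 of the master theorem: T(n) = Θ(f(n) · log n) = Θ(n^3 log n).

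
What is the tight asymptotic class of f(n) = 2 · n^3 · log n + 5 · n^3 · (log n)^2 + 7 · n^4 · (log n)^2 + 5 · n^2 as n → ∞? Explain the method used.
f(n) ∈ Θ(n^4 · (log n)^2)

Compare the terms by growth order. For large n, n^a · (log n)^b dominates n^a' · (log n)^b' iff a > a', or (a = a' and b > b'). Ranking the 4 terms shows the dominant one is 7 · n^4 · (log n)^2. Hence f(n) ∈ Θ(n^4 · (log n)^2).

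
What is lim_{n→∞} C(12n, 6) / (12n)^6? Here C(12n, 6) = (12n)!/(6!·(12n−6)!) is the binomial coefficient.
lim = 1/6! = 1/720

With N = 12n → ∞: C(N, 6) / N^6 = [N(N−1)…(N−5)] / (6! · N^6) = (1/6!) · 1 · (1 − 1/(12n)) · … · (1 − 5/(12n)). Each factor → 1 as N → ∞, so the limit is 1/6! = 1/720.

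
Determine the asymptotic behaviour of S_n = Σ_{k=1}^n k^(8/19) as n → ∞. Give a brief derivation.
S_n ~ (19/27) · n^(27/19)

Integral comparison: Σ_{k=1}^n k^(8/19) = ∫_0^n x^(8/19) dx + O(n^(8/19)). The integral is n^(1 + 8/19) / (1 + 8/19) = n^((8+19)/19) / ((8+19)/19) = (19/27) · n^(27/19).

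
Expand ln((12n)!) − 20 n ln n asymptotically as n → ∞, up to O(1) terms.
ln((12n)!) − 20 n ln n = −8 n ln n + 12(ln 12 − 1) n + (1/2) ln(2π·12n) + O(1/n)

Stirling: ln((12n)!) = 12n ln(12n) − 12n + (1/2) ln(2π·12n) + O(1/n).
Expand 12n ln(12n) = 12n (ln n + ln 12) = 12n ln n + 12n ln 12.
Subtract 20n ln n: leading term is (12 − 20) n ln n = −8 n ln n. The next term is 12n ln 12 − 12n = 12(ln 12 − 1) n. Then the (1/2) ln(2π·12n) correction.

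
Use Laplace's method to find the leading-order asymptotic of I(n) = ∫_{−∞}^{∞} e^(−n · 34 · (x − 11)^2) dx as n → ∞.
I(n) = sqrt(π/(34n))

Here φ(x) = 34 · (x − 11)^2 has its unique minimum at x* = 11 with φ(x*) = 0 and φ''(x*) = 68. Laplace's method gives
  I(n) ~ e^(−n φ(x*)) · sqrt(2π / (n · φ''(x*))) = sqrt(2π / (68n)) = sqrt(π/(34n)).
This is exact: substituting u = (x − 11)·sqrt(34n) gives I(n) = (1/sqrt(34n)) ∫_{−∞}^{∞} e^(−u^2) du = sqrt(π/(34n)).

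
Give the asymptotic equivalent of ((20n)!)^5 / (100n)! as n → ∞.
((20n)!)^5/(100n)! ~ ((2π·20n)^(4/2) / sqrt(5)) · 5^(−5·20n)  →  0

Write N = 20n. Stirling: N! ~ sqrt(2π N)(N/e)^N and (5N)! ~ sqrt(2π·5N)·(5N/e)^(5N).
  (N!)^5/(5N)! ~ (2π N)^(5/2) (N/e)^(5N) / [sqrt(2π·5N) (5N/e)^(5N)]
     = (2π N)^(5/2) / sqrt(2π·5N) · (N/(5N))^(5N)
     = (2π N)^((5−1)/2) / sqrt(5) · 5^(−5N).
Since 5^5 > 1, the factor 5^(−5N) decays exponentially, so the ratio → 0. Substituting N = 20n gives the stated form.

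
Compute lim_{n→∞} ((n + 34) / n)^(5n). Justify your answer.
lim = e^170

Rewrite as (1 + 34/n)^(5n). By the standard limit (1 + x/n)^n → e^x, we have (1 + 34/n)^n → e^34, and raising to the 5th power gives e^170.
More precisely, ln[(1 + 34/n)^(5n)] = 5n · ln(1 + 34/n) = 5n · (34/n + O(1/n^2)) = 170 + O(1/n) → 170.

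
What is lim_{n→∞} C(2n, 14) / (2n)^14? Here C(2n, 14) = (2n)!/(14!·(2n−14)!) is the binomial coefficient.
lim = 1/14! = 1/87178291200

With N = 2n → ∞: C(N, 14) / N^14 = [N(N−1)…(N−13)] / (14! · N^14) = (1/14!) · 1 · (1 − 1/(2n)) · … · (1 − 13/(2n)). Each factor → 1 as N → ∞, so the limit is 1/14! = 1/87178291200.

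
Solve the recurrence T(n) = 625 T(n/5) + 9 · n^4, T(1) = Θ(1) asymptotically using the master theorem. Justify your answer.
T(n) = Θ(n^4 log n)

log_5 625 = 4, and f(n) = 9 · n^4 = Θ(n^(log_5 625)). This is Case 2 of the master theorem: T(n) = Θ(f(n) · log n) = Θ(n^4 log n).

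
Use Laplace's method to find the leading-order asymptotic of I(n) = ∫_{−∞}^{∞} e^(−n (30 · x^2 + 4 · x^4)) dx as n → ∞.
I(n) ~ sqrt(π/(30n))

φ(x) = 30 · x^2 + 4 · x^4 has its unique global minimum at x* = 0 (since φ'(x) = 60x + 16x^3 = 0 only at x = 0 for real x with both coefficients positive, and φ → ∞ as |x| → ∞). At x* = 0, φ(0) = 0 and φ''(0) = 60. Laplace's method then gives
  I(n) ~ sqrt(2π / (n · φ''(0))) · e^(−n φ(0)) = sqrt(2π / (60n)) = sqrt(π/(30n)).
The 4 · x^4 term contributes only at subleading order (an O(1/n) relative correction).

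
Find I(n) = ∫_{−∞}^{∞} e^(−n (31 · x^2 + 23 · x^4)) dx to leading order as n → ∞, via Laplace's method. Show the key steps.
I(n) ~ sqrt(π/(31n))

φ(x) = 31 · x^2 + 23 · x^4 has its unique global minimum at x* = 0 (since φ'(x) = 62x + 92x^3 = 0 only at x = 0 for real x with both coefficients positive, and φ → ∞ as |x| → ∞). At x* = 0, φ(0) = 0 and φ''(0) = 62. Laplace's method then gives
  I(n) ~ sqrt(2π / (n · φ''(0))) · e^(−n φ(0)) = sqrt(2π / (62n)) = sqrt(π/(31n)).
The 23 · x^4 term contributes only at subleading order (an O(1/n) relative correction).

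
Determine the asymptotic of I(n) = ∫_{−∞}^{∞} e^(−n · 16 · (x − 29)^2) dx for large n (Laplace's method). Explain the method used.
I(n) = sqrt(π/(16n))

Here φ(x) = 16 · (x − 29)^2 has its unique minimum at x* = 29 with φ(x*) = 0 and φ''(x*) = 32. Laplace's method gives
  I(n) ~ e^(−n φ(x*)) · sqrt(2π / (n · φ''(x*))) = sqrt(2π / (32n)) = sqrt(π/(16n)).
This is exact: substituting u = (x − 29)·sqrt(16n) gives I(n) = (1/sqrt(16n)) ∫_{−∞}^{∞} e^(−u^2) du = sqrt(π/(16n)).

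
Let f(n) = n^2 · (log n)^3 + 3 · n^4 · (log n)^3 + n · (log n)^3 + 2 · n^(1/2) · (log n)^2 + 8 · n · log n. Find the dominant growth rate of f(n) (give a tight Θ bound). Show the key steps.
f(n) ∈ Θ(n^4 · (log n)^3)

Compare the terms by growth order. For large n, n^a · (log n)^b dominates n^a' · (log n)^b' iff a > a', or (a = a' and b > b'). Ranking the 5 terms shows the dominant one is 3 · n^4 · (log n)^3. Hence f(n) ∈ Θ(n^4 · (log n)^3).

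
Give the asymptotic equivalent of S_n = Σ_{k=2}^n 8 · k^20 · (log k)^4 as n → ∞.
S_n ~ 8 · n^21 · (log n)^4 / 21

By integral comparison, S_n = ∫_1^n 8 · x^20 · (log x)^4 dx + O(n^20 · (log n)^4). For the integral, the leading term of ∫_1^n x^20 (log x)^4 dx is n^21/21 · (log n)^4 (by repeated integration by parts; each step lowers the log-exponent and produces a relatively O(1/log n) correction). Hence S_n ~ 8 · n^21 · (log n)^4 / 21.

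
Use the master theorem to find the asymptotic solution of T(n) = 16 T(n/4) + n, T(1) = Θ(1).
T(n) = Θ(n^2)

Master theorem: compare f(n) = n to n^(log_4 16) where log_4 16 = 2. Since 1 < log_4 16, we have f(n) = O(n^(log_4 16 − ε)) for some ε > 0 — Case 1. Hence T(n) = Θ(n^(log_4 16)) = Θ(n^2).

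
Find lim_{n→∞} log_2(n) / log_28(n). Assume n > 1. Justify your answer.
lim = ln(28) / ln(2) = log_2(28)

Change of base: log_2(n) = ln n / ln 2 and log_28(n) = ln n / ln 28. The ratio is (ln n / ln 2) · (ln 28 / ln n) = ln 28 / ln 2, a constant independent of n. So the limit is ln 28 / ln 2 = log_2(28).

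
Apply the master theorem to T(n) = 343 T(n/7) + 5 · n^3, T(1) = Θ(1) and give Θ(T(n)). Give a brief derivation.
T(n) = Θ(n^3 log n)

log_7 343 = 3, and f(n) = 5 · n^3 = Θ(n^(log_7 343)). This is Case 2 of the master theorem: T(n) = Θ(f(n) · log n) = Θ(n^3 log n).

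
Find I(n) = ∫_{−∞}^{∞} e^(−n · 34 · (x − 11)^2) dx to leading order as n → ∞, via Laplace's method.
I(n) = sqrt(π/(34n))

Here φ(x) = 34 · (x − 11)^2 has its unique minimum at x* = 11 with φ(x*) = 0 and φ''(x*) = 68. Laplace's method gives
  I(n) ~ e^(−n φ(x*)) · sqrt(2π / (n · φ''(x*))) = sqrt(2π / (68n)) = sqrt(π/(34n)).
This is exact: substituting u = (x − 11)·sqrt(34n) gives I(n) = (1/sqrt(34n)) ∫_{−∞}^{∞} e^(−u^2) du = sqrt(π/(34n)).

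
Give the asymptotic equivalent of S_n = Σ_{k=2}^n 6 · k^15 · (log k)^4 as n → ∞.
S_n ~ 3 · n^16 · (log n)^4 / 8

By integral comparison, S_n = ∫_1^n 6 · x^15 · (log x)^4 dx + O(n^15 · (log n)^4). For the integral, the leading term of ∫_1^n x^15 (log x)^4 dx is n^16/16 · (log n)^4 (by repeated integration by parts; each step lowers the log-exponent and produces a relatively O(1/log n) correction). Hence S_n ~ 3 · n^16 · (log n)^4 / 8.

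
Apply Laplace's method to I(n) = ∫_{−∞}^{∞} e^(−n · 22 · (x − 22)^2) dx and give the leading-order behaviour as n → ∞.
I(n) = sqrt(π/(22n))

Here φ(x) = 22 · (x − 22)^2 has its unique minimum at x* = 22 with φ(x*) = 0 and φ''(x*) = 44. Laplace's method gives
  I(n) ~ e^(−n φ(x*)) · sqrt(2π / (n · φ''(x*))) = sqrt(2π / (44n)) = sqrt(π/(22n)).
This is exact: substituting u = (x − 22)·sqrt(22n) gives I(n) = (1/sqrt(22n)) ∫_{−∞}^{∞} e^(−u^2) du = sqrt(π/(22n)).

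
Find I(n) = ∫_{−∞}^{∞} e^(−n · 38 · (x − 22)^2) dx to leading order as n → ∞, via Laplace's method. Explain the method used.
I(n) = sqrt(π/(38n))

Here φ(x) = 38 · (x − 22)^2 has its unique minimum at x* = 22 with φ(x*) = 0 and φ''(x*) = 76. Laplace's method gives
  I(n) ~ e^(−n φ(x*)) · sqrt(2π / (n · φ''(x*))) = sqrt(2π / (76n)) = sqrt(π/(38n)).
This is exact: substituting u = (x − 22)·sqrt(38n) gives I(n) = (1/sqrt(38n)) ∫_{−∞}^{∞} e^(−u^2) du = sqrt(π/(38n)).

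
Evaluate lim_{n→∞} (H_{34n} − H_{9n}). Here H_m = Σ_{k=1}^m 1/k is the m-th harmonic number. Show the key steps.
lim = ln(34/9)

Euler-Maclaurin gives H_m = ln m + γ + 1/(2m) + O(1/m^2). The γ and O(1/m) terms cancel in the difference:
  H_{34n} − H_{9n} = ln(34n) − ln(9n) + O(1/n) = ln(34/9) + O(1/n).
Hence the limit is ln(34/9).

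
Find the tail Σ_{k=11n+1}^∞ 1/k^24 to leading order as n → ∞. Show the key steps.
Σ_{k>11n} 1/k^24 ~ 1/(23 · (11n)^23)

Compare to the integral: ∫_{11n}^∞ x^(−24) dx = [−x^(−23)/23]_{11n}^∞ = 1/((24−1)·(11n)^23). Euler-Maclaurin then gives
  Σ_{k>11n} 1/k^24 = ∫_{11n}^∞ dx/x^24 − 1/(2·(11n)^24) + O(1/(11n)^25).
(Equivalently this is ζ(24) − Σ_{k≤11n} 1/k^24.)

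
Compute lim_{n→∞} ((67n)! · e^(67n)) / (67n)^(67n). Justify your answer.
lim = ∞

Stirling: (67n)! ~ sqrt(2π·67n) · (67n/e)^(67n). Hence
  (67n)! · e^(67n) / (67n)^(67n) ~ sqrt(2π·67n) = sqrt(2π·67) · sqrt(n) → ∞.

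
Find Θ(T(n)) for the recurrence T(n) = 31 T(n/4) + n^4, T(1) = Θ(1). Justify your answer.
T(n) = Θ(n^4)

log_4 31 ≈ 2.477. f(n) = n^4 dominates n^(log_4 31) since 4 > 2.477, and the regularity condition a·f(n/b) = 31·(n/4)^4 = (31/256)·n^4 ≤ c·f(n) holds with c = 31/256 ≈ 0.121 < 1. So this is Case 3: T(n) = Θ(f(n)) = Θ(n^4).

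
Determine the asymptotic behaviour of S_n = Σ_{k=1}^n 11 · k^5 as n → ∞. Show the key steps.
S_n ~ 11 · n^6 / 6

By integral comparison (Euler-Maclaurin), Σ_{k=1}^n 11 · k^5 = 11 · ∫_0^n x^5 dx + O(n^5) = 11 · n^6/6 + O(n^5). (Equivalently, Faulhaber's formula gives the same leading term.)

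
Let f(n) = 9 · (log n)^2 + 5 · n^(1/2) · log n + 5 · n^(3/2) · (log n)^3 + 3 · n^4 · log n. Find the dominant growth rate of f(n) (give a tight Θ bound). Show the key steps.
f(n) ∈ Θ(n^4 · log n)

Compare the terms by growth order. For large n, n^a · (log n)^b dominates n^a' · (log n)^b' iff a > a', or (a = a' and b > b'). Ranking the 4 terms shows the dominant one is 3 · n^4 · log n. Hence f(n) ∈ Θ(n^4 · log n).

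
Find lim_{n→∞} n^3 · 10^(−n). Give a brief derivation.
lim = 0

Exponentials with base > 1 dominate every fixed polynomial: for any fixed c, n^c / 10^n → 0 as n → ∞ (e.g. by the ratio test, or by writing 10^n = e^(n ln 10) and noting e^(n ln 10) / n^c → ∞). Hence n^3 · 10^(−n) = n^3 / 10^n → 0.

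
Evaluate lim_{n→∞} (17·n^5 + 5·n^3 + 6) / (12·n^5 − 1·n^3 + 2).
lim = 17/12

For large n the leading n^5 terms dominate both numerator and denominator. Dividing top and bottom by n^5, every other term tends to 0, leaving 17/12.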